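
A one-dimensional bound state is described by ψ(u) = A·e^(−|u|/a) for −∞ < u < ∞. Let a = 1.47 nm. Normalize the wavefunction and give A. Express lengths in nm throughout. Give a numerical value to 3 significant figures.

A ≈ 0.825 nm^(-1/2)

The normalization condition is ∫|ψ|² du = 1 from −∞ to ∞.
With ψ = A·e^(−|u|/a), the integral evaluates to A²·[a].
Substituting a = 1.47 gives A² = 0.6803, so A = 0.8248.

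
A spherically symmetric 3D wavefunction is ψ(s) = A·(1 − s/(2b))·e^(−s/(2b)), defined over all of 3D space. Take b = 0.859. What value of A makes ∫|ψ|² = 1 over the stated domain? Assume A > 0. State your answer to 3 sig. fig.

A ≈ 0.251

The normalization condition is ∫|ψ|² 4πs² ds = 1 from 0 to ∞.
(Spherical symmetry: dV = 4πs² ds.)
With ∫₀^∞ s^4 e^(−αs) ds = 4!/α^5, ∫|ψ|² 4πs² ds = A²·(8·π·b^3).
So A² = (8·π·b^3)^(−1).
Substituting b = 0.859 gives A² = 0.06277, so A = 0.2505.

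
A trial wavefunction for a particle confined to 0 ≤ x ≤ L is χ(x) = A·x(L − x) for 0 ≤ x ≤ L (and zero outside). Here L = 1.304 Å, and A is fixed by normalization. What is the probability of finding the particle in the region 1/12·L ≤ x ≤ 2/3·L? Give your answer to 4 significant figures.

P ≈ 0.7850

P = ∫_{1/12·L}^{2/3·L} |χ(x)|² dx.
The normalization integral ∫|χ|²dx over the whole domain equals L^5/30·A², and A² cancels in the ratio.
In terms of u = x/L (A² and the length scale cancel between numerator and denominator), P = [∫_{1/12}^{2/3} u^2·(1 - u)^2 du] / [∫_{0}^{1} u^2·(1 - u)^2 du].
An antiderivative of u^2·(1 - u)^2 is u^3·(6·u^2 - 15·u + 10)/30; evaluating from 1/12 to 2/3 gives ≈ 0.0261679, while the full integral is 1/30.
This works out to P = 0.78504.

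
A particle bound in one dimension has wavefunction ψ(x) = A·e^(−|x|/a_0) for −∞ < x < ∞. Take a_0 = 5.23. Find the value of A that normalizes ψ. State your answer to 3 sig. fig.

A ≈ 0.437

Normalization requires ∫|ψ|² dx = 1, integrated from −∞ to ∞.
Using ∫₀^∞ xⁿ e^(−αx) dx = n!/αⁿ⁺¹, the integral (without the A² prefactor) comes out to a_0.
Setting this equal to 1 gives A² = 1/(a_0).
Substituting a_0 = 5.23 gives A² = 0.1912, so A = 0.4373.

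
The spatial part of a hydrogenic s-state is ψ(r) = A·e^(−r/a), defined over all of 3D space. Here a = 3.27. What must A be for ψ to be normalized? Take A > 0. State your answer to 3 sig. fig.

The normalization condition is ∫|ψ|² 4πr² dr = 1 from 0 to ∞.
(Spherical symmetry: dV = 4πr² dr.)
Using ∫₀^∞ rⁿ e^(−αr) dr = n!/αⁿ⁺¹, carrying out the integral gives A² · π·a^3.
Setting this equal to 1 gives A² = 1/(π·a^3).
Plugging in a = 3.27 yields A = 0.09541.

A ≈ 0.0954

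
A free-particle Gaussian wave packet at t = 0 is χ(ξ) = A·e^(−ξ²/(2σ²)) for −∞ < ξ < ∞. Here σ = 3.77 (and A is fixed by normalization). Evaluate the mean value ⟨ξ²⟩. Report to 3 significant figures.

⟨ξ^2⟩ ≈ 7.11

⟨ξ²⟩ = ∫ ξ^2 |χ|² dξ over the full domain.
Using the Gaussian integral ∫_{−∞}^{∞} e^(−αξ²) dξ = √(π/α), the ratio of the moment integral to the normalization integral gives ⟨ξ²⟩ = σ^2/2.
With σ = 3.77, ⟨ξ^2⟩ = 7.106.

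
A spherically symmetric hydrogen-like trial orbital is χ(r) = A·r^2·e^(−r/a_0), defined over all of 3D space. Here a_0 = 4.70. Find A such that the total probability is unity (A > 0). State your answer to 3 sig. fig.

A ≈ 0.000528

The normalization condition is ∫|χ|² 4πr² dr = 1 from 0 to ∞.
(Spherical symmetry: dV = 4πr² dr.)
With ∫₀^∞ r^6 e^(−αr) dr = 6!/α^7, ∫|χ|² 4πr² dr = A²·(45·π·a_0^7/2).
So A² = (45·π·a_0^7/2)^(−1).
With a_0 = 4.70: A² = 2.792E-7 and A = 0.0005284.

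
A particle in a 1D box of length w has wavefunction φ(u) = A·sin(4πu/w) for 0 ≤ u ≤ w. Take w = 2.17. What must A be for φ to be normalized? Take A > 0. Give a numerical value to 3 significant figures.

Normalization requires ∫|φ|² du = 1, integrated from 0 to w.
With φ = A·sin(4πu/w), the integral evaluates to A²·[w/2].
So A² = (w/2)^(−1).
With w = 2.17: A² = 0.9217 and A = 0.9600.

A ≈ 0.960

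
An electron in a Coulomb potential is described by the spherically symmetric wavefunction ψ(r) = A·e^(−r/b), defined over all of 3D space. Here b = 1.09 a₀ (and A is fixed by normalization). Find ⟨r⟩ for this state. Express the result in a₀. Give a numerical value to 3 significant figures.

⟨r⟩ = ∫ r |ψ|² 4πr² dr over the full domain.
Recall ∫₀^∞ r^m e^(−r/β) dr = m!·β^(m+1), since the A² factors cancel between numerator and denominator, ⟨r⟩ = 3·b/2.
With b = 1.09, ⟨r⟩ = 1.635.

⟨r⟩ ≈ 1.64 a₀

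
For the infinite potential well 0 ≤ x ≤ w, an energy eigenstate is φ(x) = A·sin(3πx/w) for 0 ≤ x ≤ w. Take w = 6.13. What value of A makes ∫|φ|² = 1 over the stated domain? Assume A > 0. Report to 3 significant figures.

A ≈ 0.571

The normalization condition is ∫|φ|² dx = 1 from 0 to w.
∫|φ|² dx = A²·(w/2).
Setting this equal to 1 gives A² = 1/(w/2).
With w = 6.13: A² = 0.3263 and A = 0.5712.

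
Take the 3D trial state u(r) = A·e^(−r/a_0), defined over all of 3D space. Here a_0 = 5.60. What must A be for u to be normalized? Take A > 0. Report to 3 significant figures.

We need A² ∫|f|² 4πr² dr = 1, taking the integral from 0 to ∞.
(Spherical symmetry: dV = 4πr² dr.)
With u = A·e^(−r/a_0), the integral evaluates to A²·[π·a_0^3].
Hence A² = 1/[π·a_0^3].
Substituting a_0 = 5.60 gives A² = 0.001813, so A = 0.04257.

A ≈ 0.0426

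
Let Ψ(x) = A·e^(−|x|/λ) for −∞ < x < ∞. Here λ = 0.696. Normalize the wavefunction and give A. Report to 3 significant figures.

Normalization requires ∫|Ψ|² dx = 1, integrated from −∞ to ∞.
With ∫₀^∞ x^0 e^(−αx) dx = 0!/α^1, with Ψ = A·e^(−|x|/λ), the integral evaluates to A²·[λ].
Hence A² = 1/[λ].
Plugging in λ = 0.696 yields A = 1.199.

A ≈ 1.20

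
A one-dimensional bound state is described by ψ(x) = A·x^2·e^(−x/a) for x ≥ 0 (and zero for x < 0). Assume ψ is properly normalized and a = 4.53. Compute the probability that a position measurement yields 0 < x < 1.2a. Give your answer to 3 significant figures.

P ≈ 0.0959

The probability is P = ∫ |ψ|² dx over [0, 1.2a].
Since A² = 1/(3·a^5/4), this is the region integral divided by the full normalization integral.
Let u = x/a; then A² and the length scale cancel, so P = ∫_{0}^{1.2} u^4·e^(-2·u) du ÷ ∫_{0}^{∞} u^4·e^(-2·u) du.
Using ∫ u^4·e^(-2·u) du = -(u^4/2 + u^3 + 3·u^2/2 + 3·u/2 + 3/4)·e^(-2·u), the numerator is ≈ 0.071901 and the denominator is 3/4.
Evaluating gives P = 0.09587.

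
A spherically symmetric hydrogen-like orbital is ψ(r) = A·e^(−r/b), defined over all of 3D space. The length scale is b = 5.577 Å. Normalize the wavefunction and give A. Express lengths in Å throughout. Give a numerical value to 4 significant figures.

A ≈ 0.04284 Å^(-3/2)

Require ∫ |ψ|² 4πr² dr = 1 over the whole domain.
(Spherical symmetry: dV = 4πr² dr.)
∫|ψ|² 4πr² dr = A²·(π·b^3).
So A² = (π·b^3)^(−1).
With b = 5.577: A² = 0.0018351 and A = 0.042837.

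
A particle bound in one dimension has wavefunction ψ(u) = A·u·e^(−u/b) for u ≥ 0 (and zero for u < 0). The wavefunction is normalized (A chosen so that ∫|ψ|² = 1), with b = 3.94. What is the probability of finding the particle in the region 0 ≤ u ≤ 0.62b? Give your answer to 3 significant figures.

P = ∫_{0}^{0.62b} |ψ(u)|² du.
The normalization integral ∫|ψ|²du over the whole domain equals b^3/4·A², and A² cancels in the ratio.
Substituting t = u/b, A² and the length scale cancel in the ratio: P = ∫_{0}^{0.62} t^2·e^(-2·t) dt / ∫_{0}^{∞} t^2·e^(-2·t) dt.
An antiderivative of t^2·e^(-2·t) is -(2·t^2 + 2·t + 1)·e^(-2·t)/4; evaluating from 0 to 0.62 gives 1/4 - 3761·e^(-31/25)/5000, while the full integral is 1/4.
This works out to P = 0.1293.

P ≈ 0.129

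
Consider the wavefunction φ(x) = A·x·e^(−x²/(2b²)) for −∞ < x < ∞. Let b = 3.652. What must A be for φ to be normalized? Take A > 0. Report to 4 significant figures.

A ≈ 0.1522

Normalization requires ∫|φ|² dx = 1, integrated from −∞ to ∞.
With ∫_{−∞}^{∞} x^(2m) e^(−αx²) dx = (2m−1)!!·√π / (2^m α^(m+1/2)), with φ = A·x·e^(−x²/(2b²)), the integral evaluates to A²·[√(π)·b^3/2].
So A² = (√(π)·b^3/2)^(−1).
Plugging in b = 3.652 yields A = 0.15221.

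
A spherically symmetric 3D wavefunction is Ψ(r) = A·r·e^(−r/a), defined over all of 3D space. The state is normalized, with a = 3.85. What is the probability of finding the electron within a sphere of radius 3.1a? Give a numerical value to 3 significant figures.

P = ∫ |Ψ|² 4πr² dr over r ≤ 3.1a.
The full normalization integral is A²·[3·π·a^5] = 1, fixing A².
Substituting u = r/a, A², 4π and the length scale all cancel in the ratio: P = ∫_{0}^{3.1} u^4·e^(-2·u) du / ∫_{0}^{∞} u^4·e^(-2·u) du.
An antiderivative of u^4·e^(-2·u) is -(u^4/2 + u^3 + 3·u^2/2 + 3·u/2 + 3/4)·e^(-2·u); evaluating from 0 to 3.1 gives ≈ 0.55562, while the full integral is 3/4.
This evaluates to P = 0.7408.

P ≈ 0.741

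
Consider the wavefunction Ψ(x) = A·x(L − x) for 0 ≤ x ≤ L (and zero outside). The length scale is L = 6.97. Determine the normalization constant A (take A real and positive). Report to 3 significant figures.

We need A² ∫|f|² dx = 1, taking the integral from 0 to L.
Expanding the polynomial and integrating term by term, ∫|Ψ|² dx = A²·(L^5/30).
Plugging in L = 6.97 yields A = 0.04270.

A ≈ 0.0427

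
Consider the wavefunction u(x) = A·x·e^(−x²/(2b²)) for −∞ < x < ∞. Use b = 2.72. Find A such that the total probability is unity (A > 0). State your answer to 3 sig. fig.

A ≈ 0.237

The normalization condition is ∫|u|² dx = 1 from −∞ to ∞.
Carrying out the integral gives A² · √(π)·b^3/2.
Setting this equal to 1 gives A² = 1/(√(π)·b^3/2).
With b = 2.72: A² = 0.05607 and A = 0.2368.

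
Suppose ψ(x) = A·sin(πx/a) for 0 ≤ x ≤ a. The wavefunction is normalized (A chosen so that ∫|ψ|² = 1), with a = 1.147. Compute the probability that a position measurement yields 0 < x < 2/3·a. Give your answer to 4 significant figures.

P ≈ 0.8045

The probability is P = ∫ |ψ|² dx over [0, 2/3·a].
Since A² = 1/(a/2), this is the region integral divided by the full normalization integral.
In terms of u = x/a (A² and the length scale cancel between numerator and denominator), P = [∫_{0}^{2/3} sin(π·u)^2 du] / [∫_{0}^{1} sin(π·u)^2 du].
An antiderivative of sin(π·u)^2 is u/2 - sin(2·π·u)/(4·π); evaluating from 0 to 2/3 gives √(3)/(8·π) + 1/3, while the full integral is 1/2.
The result is P = √(3)/(4·π) + 2/3.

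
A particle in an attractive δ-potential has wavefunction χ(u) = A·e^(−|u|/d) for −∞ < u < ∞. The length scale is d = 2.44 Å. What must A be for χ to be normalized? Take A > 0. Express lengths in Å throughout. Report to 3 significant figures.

Require ∫ |χ|² du = 1 over the whole domain.
Using ∫₀^∞ uⁿ e^(−αu) du = n!/αⁿ⁺¹, with χ = A·e^(−|u|/d), the integral evaluates to A²·[d].
So A² = (d)^(−1).
With d = 2.44: A² = 0.4098 and A = 0.6402.

A ≈ 0.640 Å^(-1/2)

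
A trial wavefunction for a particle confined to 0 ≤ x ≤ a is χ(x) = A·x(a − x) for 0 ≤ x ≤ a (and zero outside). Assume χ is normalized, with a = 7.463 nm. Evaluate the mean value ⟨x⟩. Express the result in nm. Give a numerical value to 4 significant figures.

⟨x⟩ ≈ 3.732 nm

By definition ⟨x⟩ = ∫ x |χ(x)|² dx.
Expanding the polynomial and integrating term by term, the ratio of the moment integral to the normalization integral gives ⟨x⟩ = a/2.
With a = 7.463, ⟨x⟩ = 3.7315.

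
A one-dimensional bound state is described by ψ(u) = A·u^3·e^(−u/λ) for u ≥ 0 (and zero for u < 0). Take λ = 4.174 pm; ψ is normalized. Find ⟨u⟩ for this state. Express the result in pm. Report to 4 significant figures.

The expectation value is the |ψ|²-weighted average of u: ∫ u|ψ|² du.
Since the A² factors cancel between numerator and denominator, ⟨u⟩ = 7·λ/2.
Putting λ = 4.174 gives 14.609.

⟨u⟩ ≈ 14.61 pm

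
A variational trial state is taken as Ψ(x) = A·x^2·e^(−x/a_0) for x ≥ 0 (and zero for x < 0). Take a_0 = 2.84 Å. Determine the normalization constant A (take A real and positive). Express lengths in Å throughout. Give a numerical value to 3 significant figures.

We need A² ∫|f|² dx = 1, taking the integral from 0 to ∞.
Using ∫₀^∞ xⁿ e^(−αx) dx = n!/αⁿ⁺¹, ∫|Ψ|² dx = A²·(3·a_0^5/4).
Hence A² = 1/[3·a_0^5/4].
Plugging in a_0 = 2.84 yields A = 0.08495.

A ≈ 0.0850 Å^(-5/2)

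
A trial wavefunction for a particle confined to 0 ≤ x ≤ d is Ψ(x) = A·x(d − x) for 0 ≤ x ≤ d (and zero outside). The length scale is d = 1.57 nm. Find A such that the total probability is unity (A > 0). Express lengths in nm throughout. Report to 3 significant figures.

Normalization requires ∫|Ψ|² dx = 1, integrated from 0 to d.
Expanding the polynomial and integrating term by term, with Ψ = A·x(d − x), the integral evaluates to A²·[d^5/30].
So A² = (d^5/30)^(−1).
With d = 1.57: A² = 3.145 and A = 1.773.

A ≈ 1.77 nm^(-5/2)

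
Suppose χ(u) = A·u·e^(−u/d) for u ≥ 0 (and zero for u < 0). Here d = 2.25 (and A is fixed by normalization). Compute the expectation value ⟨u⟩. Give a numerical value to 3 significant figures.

⟨u⟩ ≈ 3.38

⟨u⟩ = ∫ u |χ|² du over the full domain.
Recall ∫₀^∞ u^m e^(−u/β) du = m!·β^(m+1), since the A² factors cancel between numerator and denominator, ⟨u⟩ = 3·d/2.
Putting d = 2.25 gives 3.375.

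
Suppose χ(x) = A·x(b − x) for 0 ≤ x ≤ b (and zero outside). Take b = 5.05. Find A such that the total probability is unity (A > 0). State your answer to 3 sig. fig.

A ≈ 0.0956

The normalization condition is ∫|χ|² dx = 1 from 0 to b.
∫|χ|² dx = A²·(b^5/30).
So A² = (b^5/30)^(−1).
With b = 5.05: A² = 0.009134 and A = 0.09557.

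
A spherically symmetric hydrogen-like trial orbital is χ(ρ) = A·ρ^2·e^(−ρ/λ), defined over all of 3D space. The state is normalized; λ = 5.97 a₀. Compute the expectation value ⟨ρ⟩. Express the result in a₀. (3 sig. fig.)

The expectation value is the |χ|²-weighted average of ρ: ∫ ρ|χ|² 4πρ² dρ.
With ∫₀^∞ ρ^7 e^(−αρ) dρ = 7!/α^8, since the A² factors cancel between numerator and denominator, ⟨ρ⟩ = 7·λ/2.
With λ = 5.97, ⟨ρ⟩ = 20.90.

⟨ρ⟩ ≈ 20.9 a₀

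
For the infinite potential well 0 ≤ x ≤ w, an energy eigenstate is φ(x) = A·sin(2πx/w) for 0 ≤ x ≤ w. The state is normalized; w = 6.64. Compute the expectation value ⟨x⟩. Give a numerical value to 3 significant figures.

⟨x⟩ = ∫ x |φ|² dx over the full domain.
Using sin²θ = (1 − cos 2θ)/2, since the A² factors cancel between numerator and denominator, ⟨x⟩ = w/2.
With w = 6.64, ⟨x⟩ = 3.320.

⟨x⟩ ≈ 3.32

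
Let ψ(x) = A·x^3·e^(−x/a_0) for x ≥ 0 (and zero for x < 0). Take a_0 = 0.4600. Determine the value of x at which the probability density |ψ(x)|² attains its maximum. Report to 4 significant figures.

The maximum of |ψ(x)|² occurs where its derivative vanishes.
Solving yields x = 3·a_0.
With a_0 = 0.4600, the most probable position is 1.3800.

x ≈ 1.380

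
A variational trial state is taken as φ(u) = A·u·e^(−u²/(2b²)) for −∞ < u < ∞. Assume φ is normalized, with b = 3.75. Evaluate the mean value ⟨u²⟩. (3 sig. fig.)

⟨u^2⟩ ≈ 21.1

By definition ⟨u²⟩ = ∫ u^2 |φ(u)|² du.
Since the A² factors cancel between numerator and denominator, ⟨u²⟩ = 3·b^2/2.
Putting b = 3.75 gives 21.09.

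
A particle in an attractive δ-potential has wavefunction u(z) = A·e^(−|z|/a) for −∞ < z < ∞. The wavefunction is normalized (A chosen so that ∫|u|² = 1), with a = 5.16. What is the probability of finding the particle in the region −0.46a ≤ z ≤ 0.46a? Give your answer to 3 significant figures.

P ≈ 0.601

|u|² is the probability density, so P = ∫_{−0.46a}^{0.46a} |u|² dz.
The normalization integral ∫|u|²dz over the whole domain equals a·A², and A² cancels in the ratio.
By symmetry take twice the z ≥ 0 contribution in numerator and denominator; the 2's cancel. In terms of t = z/a (A² and the length scale cancel between numerator and denominator), P = [∫_{0}^{0.46} e^(-2·t) dt] / [∫_{0}^{∞} e^(-2·t) dt].
An antiderivative of e^(-2·t) is -e^(-2·t)/2; evaluating from 0 to 0.46 gives 1/2 - e^(-23/25)/2, while the full integral is 1/2.
Evaluating gives P = 0.6015.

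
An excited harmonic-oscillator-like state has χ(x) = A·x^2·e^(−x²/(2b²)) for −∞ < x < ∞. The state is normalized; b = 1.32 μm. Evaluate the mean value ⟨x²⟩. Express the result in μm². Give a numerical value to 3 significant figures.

⟨x^2⟩ ≈ 4.36 μm^2

By definition ⟨x²⟩ = ∫ x^2 |χ(x)|² dx.
Evaluating both integrals, ⟨x²⟩ = 5·b^2/2.
Putting b = 1.32 gives 4.356.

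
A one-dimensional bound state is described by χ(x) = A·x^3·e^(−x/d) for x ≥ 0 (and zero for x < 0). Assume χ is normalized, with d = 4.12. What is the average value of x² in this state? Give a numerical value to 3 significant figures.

The expectation value is the |χ|²-weighted average of x^2: ∫ x^2|χ|² dx.
Since the A² factors cancel between numerator and denominator, ⟨x²⟩ = 14·d^2.
Putting d = 4.12 gives 237.6.

⟨x^2⟩ ≈ 238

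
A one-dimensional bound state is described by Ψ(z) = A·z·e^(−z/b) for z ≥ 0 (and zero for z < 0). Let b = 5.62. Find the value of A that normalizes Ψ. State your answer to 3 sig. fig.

Normalization requires ∫|Ψ|² dz = 1, integrated from 0 to ∞.
Using ∫₀^∞ zⁿ e^(−αz) dz = n!/αⁿ⁺¹, carrying out the integral gives A² · b^3/4.
Setting this equal to 1 gives A² = 1/(b^3/4).
Substituting b = 5.62 gives A² = 0.02253, so A = 0.1501.

A ≈ 0.150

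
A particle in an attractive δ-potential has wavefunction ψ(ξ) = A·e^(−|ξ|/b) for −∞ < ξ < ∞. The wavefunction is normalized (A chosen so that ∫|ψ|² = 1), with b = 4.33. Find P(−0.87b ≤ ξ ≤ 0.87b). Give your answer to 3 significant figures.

The probability is P = ∫ |ψ|² dξ over [−0.87b, 0.87b].
With A² fixed by ∫|ψ|² = 1, i.e. A² = (b)^(−1), substitute and integrate.
By symmetry take twice the ξ ≥ 0 contribution in numerator and denominator; the 2's cancel. In terms of u = ξ/b (A² and the length scale cancel between numerator and denominator), P = [∫_{0}^{0.87} e^(-2·u) du] / [∫_{0}^{∞} e^(-2·u) du].
An antiderivative of e^(-2·u) is -e^(-2·u)/2; evaluating from 0 to 0.87 gives 1/2 - e^(-87/50)/2, while the full integral is 1/2.
Evaluating gives P = 0.8245.

P ≈ 0.824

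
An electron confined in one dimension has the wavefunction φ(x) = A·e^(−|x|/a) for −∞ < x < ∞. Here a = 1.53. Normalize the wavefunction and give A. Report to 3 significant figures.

Normalization requires ∫|φ|² dx = 1, integrated from −∞ to ∞.
Using ∫₀^∞ xⁿ e^(−αx) dx = n!/αⁿ⁺¹, with φ = A·e^(−|x|/a), the integral evaluates to A²·[a].
Substituting a = 1.53 gives A² = 0.6536, so A = 0.8085.

A ≈ 0.808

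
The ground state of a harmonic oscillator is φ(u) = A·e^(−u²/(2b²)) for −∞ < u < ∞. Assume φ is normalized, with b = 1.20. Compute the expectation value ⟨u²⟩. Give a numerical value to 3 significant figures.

The expectation value is the |φ|²-weighted average of u^2: ∫ u^2|φ|² du.
Evaluating both integrals, ⟨u²⟩ = b^2/2.
With b = 1.20, ⟨u^2⟩ = 0.7200.

⟨u^2⟩ ≈ 0.720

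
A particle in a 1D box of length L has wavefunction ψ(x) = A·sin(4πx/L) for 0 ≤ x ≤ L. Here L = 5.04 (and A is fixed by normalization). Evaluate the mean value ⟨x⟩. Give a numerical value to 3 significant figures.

The expectation value is the |ψ|²-weighted average of x: ∫ x|ψ|² dx.
Evaluating both integrals, ⟨x⟩ = L/2.
Putting L = 5.04 gives 2.520.

⟨x⟩ ≈ 2.52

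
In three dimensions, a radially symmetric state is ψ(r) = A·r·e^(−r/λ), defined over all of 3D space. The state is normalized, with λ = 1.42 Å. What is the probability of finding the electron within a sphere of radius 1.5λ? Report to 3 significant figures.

P ≈ 0.185

Integrate the radial probability density 4πr²|ψ|² over r ≤ 1.5λ.
The full normalization integral is A²·[3·π·λ^5] = 1, fixing A².
Let u = r/λ; then A², 4π and the length scale all cancel, so P = ∫_{0}^{1.5} u^4·e^(-2·u) du ÷ ∫_{0}^{∞} u^4·e^(-2·u) du.
An antiderivative of u^4·e^(-2·u) is -(u^4/2 + u^3 + 3·u^2/2 + 3·u/2 + 3/4)·e^(-2·u); evaluating from 0 to 1.5 gives 3/4 - 393·e^(-3)/32, while the full integral is 3/4.
Taking the ratio yields P = 0.1847.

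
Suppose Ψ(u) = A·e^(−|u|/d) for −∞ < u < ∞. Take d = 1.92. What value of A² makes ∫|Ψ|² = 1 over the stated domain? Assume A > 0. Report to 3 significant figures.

A^2 ≈ 0.521

The normalization condition is ∫|Ψ|² du = 1 from −∞ to ∞.
Using ∫₀^∞ uⁿ e^(−αu) du = n!/αⁿ⁺¹, carrying out the integral gives A² · d.
Setting this equal to 1 gives A² = 1/(d).
Substituting d = 1.92 gives A² = 0.5208, so A = 0.7217.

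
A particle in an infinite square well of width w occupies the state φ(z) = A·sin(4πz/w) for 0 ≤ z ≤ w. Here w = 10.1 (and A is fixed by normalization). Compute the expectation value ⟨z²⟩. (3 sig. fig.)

⟨z^2⟩ ≈ 33.7

By definition ⟨z²⟩ = ∫ z^2 |φ(z)|² dz.
Using sin²θ = (1 − cos 2θ)/2, evaluating both integrals, ⟨z²⟩ = -w^2/(32·π^2) + w^2/3.
Putting w = 10.1 gives 33.68.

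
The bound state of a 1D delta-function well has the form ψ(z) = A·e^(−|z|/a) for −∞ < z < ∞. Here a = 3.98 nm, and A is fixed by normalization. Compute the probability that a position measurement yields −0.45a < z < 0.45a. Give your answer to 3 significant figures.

P = ∫_{−0.45a}^{0.45a} |ψ(z)|² dz.
With A² fixed by ∫|ψ|² = 1, i.e. A² = (a)^(−1), substitute and integrate.
Both integrals are even about z = 0, so only the z ≥ 0 halves are needed (the factors of 2 cancel). Let u = z/a; then A² and the length scale cancel, so P = ∫_{0}^{0.45} e^(-2·u) du ÷ ∫_{0}^{∞} e^(-2·u) du.
With ∫ e^(-2·u) du = -e^(-2·u)/2 + C, the region integral is 1/2 - e^(-9/10)/2 and the full one is 1/2.
The result is P = 0.5934.

P ≈ 0.593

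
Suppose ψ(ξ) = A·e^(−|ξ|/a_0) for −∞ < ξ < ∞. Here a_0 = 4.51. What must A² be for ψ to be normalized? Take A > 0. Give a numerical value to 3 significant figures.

A^2 ≈ 0.222

The normalization condition is ∫|ψ|² dξ = 1 from −∞ to ∞.
Carrying out the integral gives A² · a_0.
So A² = (a_0)^(−1).
Plugging in a_0 = 4.51 yields A = 0.4709.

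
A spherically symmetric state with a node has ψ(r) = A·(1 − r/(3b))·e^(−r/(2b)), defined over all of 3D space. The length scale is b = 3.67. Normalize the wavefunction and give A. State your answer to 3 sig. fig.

A ≈ 0.0491

The normalization condition is ∫|ψ|² 4πr² dr = 1 from 0 to ∞.
In 3D with spherical symmetry the volume element is 4πr² dr.
∫|ψ|² 4πr² dr = A²·(8·π·b^3/3).
Hence A² = 1/[8·π·b^3/3].
Substituting b = 3.67 gives A² = 0.002415, so A = 0.04914.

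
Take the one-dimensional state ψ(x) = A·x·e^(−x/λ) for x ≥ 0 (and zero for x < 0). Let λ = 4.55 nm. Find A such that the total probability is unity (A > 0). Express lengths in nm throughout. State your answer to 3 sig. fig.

Normalization requires ∫|ψ|² dx = 1, integrated from 0 to ∞.
With ψ = A·x·e^(−x/λ), the integral evaluates to A²·[λ^3/4].
Hence A² = 1/[λ^3/4].
With λ = 4.55: A² = 0.04246 and A = 0.2061.

A ≈ 0.206 nm^(-3/2)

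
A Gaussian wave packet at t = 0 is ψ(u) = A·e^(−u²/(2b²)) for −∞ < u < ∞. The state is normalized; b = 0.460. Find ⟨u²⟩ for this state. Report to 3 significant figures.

⟨u²⟩ = ∫ u^2 |ψ|² du over the full domain.
Differentiating ∫e^(−αu²) du = √(π/α) under α to get the higher moments, the ratio of the moment integral to the normalization integral gives ⟨u²⟩ = b^2/2.
With b = 0.460, ⟨u^2⟩ = 0.1058.

⟨u^2⟩ ≈ 0.106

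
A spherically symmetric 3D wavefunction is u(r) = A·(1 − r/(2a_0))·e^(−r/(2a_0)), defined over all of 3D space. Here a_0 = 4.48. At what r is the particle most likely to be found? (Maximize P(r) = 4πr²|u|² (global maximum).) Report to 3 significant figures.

Differentiate P(r) = 4πr²|u|² with respect to r and set to zero.
Solving yields r = a_0·(√(5) + 3).
With a_0 = 4.48, the most probable radial distance is 23.46.

r ≈ 23.5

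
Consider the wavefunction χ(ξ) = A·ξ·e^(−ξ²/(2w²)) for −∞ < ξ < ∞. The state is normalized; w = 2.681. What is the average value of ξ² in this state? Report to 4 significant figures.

The expectation value is the |χ|²-weighted average of ξ^2: ∫ ξ^2|χ|² dξ.
Differentiating ∫e^(−αξ²) dξ = √(π/α) under α to get the higher moments, the ratio of the moment integral to the normalization integral gives ⟨ξ²⟩ = 3·w^2/2.
Putting w = 2.681 gives 10.782.

⟨ξ^2⟩ ≈ 10.78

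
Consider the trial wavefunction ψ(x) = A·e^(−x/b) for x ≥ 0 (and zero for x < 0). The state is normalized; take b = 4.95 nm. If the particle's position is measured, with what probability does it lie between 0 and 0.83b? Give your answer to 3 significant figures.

P ≈ 0.810

|ψ|² is the probability density, so P = ∫_{0}^{0.83b} |ψ|² dx.
The normalization integral ∫|ψ|²dx over the whole domain equals b/2·A², and A² cancels in the ratio.
Substituting u = x/b, A² and the length scale cancel in the ratio: P = ∫_{0}^{0.83} e^(-2·u) du / ∫_{0}^{∞} e^(-2·u) du.
With ∫ e^(-2·u) du = -e^(-2·u)/2 + C, the region integral is 1/2 - e^(-83/50)/2 and the full one is 1/2.
The result is P = 0.8099.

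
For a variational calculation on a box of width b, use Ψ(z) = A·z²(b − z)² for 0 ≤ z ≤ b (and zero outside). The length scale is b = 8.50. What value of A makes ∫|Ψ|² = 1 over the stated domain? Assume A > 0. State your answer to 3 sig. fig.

A ≈ 0.00165

Require ∫ |Ψ|² dz = 1 over the whole domain.
Expanding the polynomial and integrating term by term, with Ψ = A·z²(b − z)², the integral evaluates to A²·[b^9/630].
Hence A² = 1/[b^9/630].
With b = 8.50: A² = 0.000002720 and A = 0.001649.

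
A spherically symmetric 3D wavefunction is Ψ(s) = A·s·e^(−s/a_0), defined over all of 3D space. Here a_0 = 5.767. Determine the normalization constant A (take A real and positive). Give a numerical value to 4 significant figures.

A ≈ 0.004078

We need A² ∫|f|² 4πs² ds = 1, taking the integral from 0 to ∞.
(Spherical symmetry: dV = 4πs² ds.)
∫|Ψ|² 4πs² ds = A²·(3·π·a_0^5).
Setting this equal to 1 gives A² = 1/(3·π·a_0^5).
Plugging in a_0 = 5.767 yields A = 0.0040784.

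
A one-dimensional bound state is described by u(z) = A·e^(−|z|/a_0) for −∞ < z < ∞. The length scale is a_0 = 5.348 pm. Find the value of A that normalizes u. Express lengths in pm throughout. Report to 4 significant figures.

Require ∫ |u|² dz = 1 over the whole domain.
Recall ∫₀^∞ z^m e^(−z/β) dz = m!·β^(m+1), with u = A·e^(−|z|/a_0), the integral evaluates to A²·[a_0].
Hence A² = 1/[a_0].
With a_0 = 5.348: A² = 0.18699 and A = 0.43242.

A ≈ 0.4324 pm^(-1/2)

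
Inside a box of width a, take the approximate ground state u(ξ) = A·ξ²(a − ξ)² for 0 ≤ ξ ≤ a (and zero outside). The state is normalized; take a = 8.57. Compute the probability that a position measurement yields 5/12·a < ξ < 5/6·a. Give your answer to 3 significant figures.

P ≈ 0.689

|u|² is the probability density, so P = ∫_{5/12·a}^{5/6·a} |u|² dξ.
With A² fixed by ∫|u|² = 1, i.e. A² = (a^9/630)^(−1), substitute and integrate.
Substituting t = ξ/a, A² and the length scale cancel in the ratio: P = ∫_{5/12}^{5/6} t^4·(1 - t)^4 dt / ∫_{0}^{1} t^4·(1 - t)^4 dt.
Using ∫ t^4·(1 - t)^4 dt = t^5·(70·t^4 - 315·t^3 + 540·t^2 - 420·t + 126)/630, the numerator is ≈ 0.0010932 and the denominator is 1/630.
Evaluating gives P = 0.6887.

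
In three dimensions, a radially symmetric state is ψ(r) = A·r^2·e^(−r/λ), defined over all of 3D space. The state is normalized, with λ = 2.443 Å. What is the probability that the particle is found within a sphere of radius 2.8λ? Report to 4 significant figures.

P = ∫ |ψ|² 4πr² dr over r ≤ 2.8λ.
Normalization gives A² = 1/(45·π·λ^7/2).
Let u = r/λ; then A², 4π and the length scale all cancel, so P = ∫_{0}^{2.8} u^6·e^(-2·u) du ÷ ∫_{0}^{∞} u^6·e^(-2·u) du.
With ∫ u^6·e^(-2·u) du = -(4·u^6 + 12·u^5 + 30·u^4 + 60·u^3 + 90·u^2 + 90·u + 45)·e^(-2·u)/8 + C, the region integral is ≈ 1.85480 and the full one is 45/8.
This evaluates to P = 0.32974.

P ≈ 0.3297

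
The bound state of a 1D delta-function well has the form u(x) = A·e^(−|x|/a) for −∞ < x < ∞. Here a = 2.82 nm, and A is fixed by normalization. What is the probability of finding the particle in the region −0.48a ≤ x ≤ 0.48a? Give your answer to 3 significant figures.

The probability is P = ∫ |u|² dx over [−0.48a, 0.48a].
Since A² = 1/(a), this is the region integral divided by the full normalization integral.
By symmetry take twice the x ≥ 0 contribution in numerator and denominator; the 2's cancel. Let t = x/a; then A² and the length scale cancel, so P = ∫_{0}^{0.48} e^(-2·t) dt ÷ ∫_{0}^{∞} e^(-2·t) dt.
An antiderivative of e^(-2·t) is -e^(-2·t)/2; evaluating from 0 to 0.48 gives 1/2 - e^(-24/25)/2, while the full integral is 1/2.
The result is P = 0.6171.

P ≈ 0.617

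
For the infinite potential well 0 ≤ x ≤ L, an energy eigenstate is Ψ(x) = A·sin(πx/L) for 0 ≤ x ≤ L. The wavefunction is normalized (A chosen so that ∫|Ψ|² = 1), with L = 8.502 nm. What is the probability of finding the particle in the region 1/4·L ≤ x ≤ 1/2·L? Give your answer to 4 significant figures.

P ≈ 0.4092

|Ψ|² is the probability density, so P = ∫_{1/4·L}^{1/2·L} |Ψ|² dx.
With A² fixed by ∫|Ψ|² = 1, i.e. A² = (L/2)^(−1), substitute and integrate.
Substituting u = x/L, A² and the length scale cancel in the ratio: P = ∫_{1/4}^{1/2} sin(π·u)^2 du / ∫_{0}^{1} sin(π·u)^2 du.
Using ∫ sin(π·u)^2 du = u/2 - sin(2·π·u)/(4·π), the numerator is 1/(4·π) + 1/8 and the denominator is 1/2.
Evaluating gives P = (2 + π)/(4·π).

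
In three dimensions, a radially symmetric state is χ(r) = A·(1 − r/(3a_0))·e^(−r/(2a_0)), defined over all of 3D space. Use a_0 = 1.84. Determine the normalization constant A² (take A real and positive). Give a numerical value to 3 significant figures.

Require ∫ |χ|² 4πr² dr = 1 over the whole domain.
With ∫₀^∞ r^4 e^(−αr) dr = 4!/α^5, ∫|χ|² 4πr² dr = A²·(8·π·a_0^3/3).
Substituting a_0 = 1.84 gives A² = 0.01916, so A = 0.1384.

A^2 ≈ 0.0192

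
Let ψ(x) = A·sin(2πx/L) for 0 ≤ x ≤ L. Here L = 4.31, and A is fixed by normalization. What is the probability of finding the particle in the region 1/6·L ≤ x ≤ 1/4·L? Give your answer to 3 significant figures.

P = ∫_{1/6·L}^{1/4·L} |ψ(x)|² dx.
With A² fixed by ∫|ψ|² = 1, i.e. A² = (L/2)^(−1), substitute and integrate.
In terms of u = x/L (A² and the length scale cancel between numerator and denominator), P = [∫_{1/6}^{1/4} sin(2·π·u)^2 du] / [∫_{0}^{1} sin(2·π·u)^2 du].
An antiderivative of sin(2·π·u)^2 is u/2 - sin(4·π·u)/(8·π); evaluating from 1/6 to 1/4 gives √(3)/(16·π) + 1/24, while the full integral is 1/2.
This works out to P = (√(3)/8 + π/12)/π.

P ≈ 0.152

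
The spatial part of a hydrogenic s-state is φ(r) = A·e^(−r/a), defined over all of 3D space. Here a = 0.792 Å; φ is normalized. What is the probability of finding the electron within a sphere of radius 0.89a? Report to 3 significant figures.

Integrate the radial probability density 4πr²|φ|² over r ≤ 0.89a.
A² is fixed by ∫₀^∞ 4πr²|φ|² dr = 1, i.e. A² = (π·a^3)^(−1).
Substituting u = r/a, A², 4π and the length scale all cancel in the ratio: P = ∫_{0}^{0.89} u^2·e^(-2·u) du / ∫_{0}^{∞} u^2·e^(-2·u) du.
Using ∫ u^2·e^(-2·u) du = -(2·u^2 + 2·u + 1)·e^(-2·u)/4, the numerator is ≈ 0.066007 and the denominator is 1/4.
The region integral divided by the full integral gives P = 0.2640.

P ≈ 0.264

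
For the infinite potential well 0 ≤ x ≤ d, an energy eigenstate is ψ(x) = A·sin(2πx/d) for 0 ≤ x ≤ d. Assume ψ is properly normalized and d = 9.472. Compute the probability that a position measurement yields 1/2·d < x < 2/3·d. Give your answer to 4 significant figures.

P ≈ 0.09775

The probability is P = ∫ |ψ|² dx over [1/2·d, 2/3·d].
Since A² = 1/(d/2), this is the region integral divided by the full normalization integral.
Substituting u = x/d, A² and the length scale cancel in the ratio: P = ∫_{1/2}^{2/3} sin(2·π·u)^2 du / ∫_{0}^{1} sin(2·π·u)^2 du.
An antiderivative of sin(2·π·u)^2 is u/2 - sin(4·π·u)/(8·π); evaluating from 1/2 to 2/3 gives -√(3)/(16·π) + 1/12, while the full integral is 1/2.
This works out to P = (-√(3)/8 + π/6)/π.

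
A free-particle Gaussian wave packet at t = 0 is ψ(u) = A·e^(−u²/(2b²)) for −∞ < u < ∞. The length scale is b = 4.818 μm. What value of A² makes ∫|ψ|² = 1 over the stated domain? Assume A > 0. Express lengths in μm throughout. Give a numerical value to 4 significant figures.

A^2 ≈ 0.1171 μm^(-1)

Normalization requires ∫|ψ|² du = 1, integrated from −∞ to ∞.
∫|ψ|² du = A²·(√(π)·b).
Setting this equal to 1 gives A² = 1/(√(π)·b).
Plugging in b = 4.818 yields A = 0.34220.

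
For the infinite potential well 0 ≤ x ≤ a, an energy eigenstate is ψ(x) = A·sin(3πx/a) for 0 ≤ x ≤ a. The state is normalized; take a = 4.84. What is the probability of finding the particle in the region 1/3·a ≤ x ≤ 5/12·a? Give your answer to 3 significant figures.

P ≈ 0.0303

The probability is P = ∫ |ψ|² dx over [1/3·a, 5/12·a].
Since A² = 1/(a/2), this is the region integral divided by the full normalization integral.
In terms of u = x/a (A² and the length scale cancel between numerator and denominator), P = [∫_{1/3}^{5/12} sin(3·π·u)^2 du] / [∫_{0}^{1} sin(3·π·u)^2 du].
An antiderivative of sin(3·π·u)^2 is u/2 - sin(6·π·u)/(12·π); evaluating from 1/3 to 5/12 gives 1/24 - 1/(12·π), while the full integral is 1/2.
Taking the ratio, P = (-2 + π)/(12·π).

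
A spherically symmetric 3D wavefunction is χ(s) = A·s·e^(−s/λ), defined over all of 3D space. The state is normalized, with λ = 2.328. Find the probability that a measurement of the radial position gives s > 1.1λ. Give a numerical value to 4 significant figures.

Integrate the radial probability density 4πs²|χ|² over s > 1.1λ.
The full normalization integral is A²·[3·π·λ^5] = 1, fixing A².
In terms of u = s/λ (A², 4π and the length scale all cancel between numerator and denominator), P = [∫_{1.1}^{∞} u^4·e^(-2·u) du] / [∫_{0}^{∞} u^4·e^(-2·u) du].
Using ∫ u^4·e^(-2·u) du = -(u^4/2 + u^3 + 3·u^2/2 + 3·u/2 + 3/4)·e^(-2·u), the numerator is ≈ 0.695628 and the denominator is 3/4.
Taking the ratio yields P = 0.92750.

P ≈ 0.9275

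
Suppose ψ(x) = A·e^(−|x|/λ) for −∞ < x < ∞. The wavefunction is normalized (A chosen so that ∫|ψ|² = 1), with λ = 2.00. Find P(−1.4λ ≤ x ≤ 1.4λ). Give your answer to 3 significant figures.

The probability is P = ∫ |ψ|² dx over [−1.4λ, 1.4λ].
Since A² = 1/(λ), this is the region integral divided by the full normalization integral.
By symmetry take twice the x ≥ 0 contribution in numerator and denominator; the 2's cancel. Substituting u = x/λ, A² and the length scale cancel in the ratio: P = ∫_{0}^{1.4} e^(-2·u) du / ∫_{0}^{∞} e^(-2·u) du.
An antiderivative of e^(-2·u) is -e^(-2·u)/2; evaluating from 0 to 1.4 gives 1/2 - e^(-14/5)/2, while the full integral is 1/2.
This works out to P = 0.9392.

P ≈ 0.939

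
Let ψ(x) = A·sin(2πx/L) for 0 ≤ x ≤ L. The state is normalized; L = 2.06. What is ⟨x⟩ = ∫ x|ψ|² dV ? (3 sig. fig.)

⟨x⟩ = ∫ x |ψ|² dx over the full domain.
The ratio of the moment integral to the normalization integral gives ⟨x⟩ = L/2.
Putting L = 2.06 gives 1.030.

⟨x⟩ ≈ 1.03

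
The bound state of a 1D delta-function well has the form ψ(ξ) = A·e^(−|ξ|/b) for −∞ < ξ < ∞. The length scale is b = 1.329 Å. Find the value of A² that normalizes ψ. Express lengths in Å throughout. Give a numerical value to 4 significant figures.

The normalization condition is ∫|ψ|² dξ = 1 from −∞ to ∞.
With ∫₀^∞ ξ^0 e^(−αξ) dξ = 0!/α^1, the integral (without the A² prefactor) comes out to b.
With b = 1.329: A² = 0.75245 and A = 0.86744.

A^2 ≈ 0.7524 Å^(-1)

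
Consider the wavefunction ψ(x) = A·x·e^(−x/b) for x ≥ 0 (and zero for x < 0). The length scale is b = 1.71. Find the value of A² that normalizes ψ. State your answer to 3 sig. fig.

Require ∫ |ψ|² dx = 1 over the whole domain.
Using ∫₀^∞ xⁿ e^(−αx) dx = n!/αⁿ⁺¹, ∫|ψ|² dx = A²·(b^3/4).
So A² = (b^3/4)^(−1).
Substituting b = 1.71 gives A² = 0.8000, so A = 0.8944.

A^2 ≈ 0.800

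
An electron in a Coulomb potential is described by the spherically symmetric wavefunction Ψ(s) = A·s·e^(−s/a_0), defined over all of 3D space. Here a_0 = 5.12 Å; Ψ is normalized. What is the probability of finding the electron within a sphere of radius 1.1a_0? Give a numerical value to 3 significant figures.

Integrate the radial probability density 4πs²|Ψ|² over s ≤ 1.1a_0.
The full normalization integral is A²·[3·π·a_0^5] = 1, fixing A².
Substituting u = s/a_0, A², 4π and the length scale all cancel in the ratio: P = ∫_{0}^{1.1} u^4·e^(-2·u) du / ∫_{0}^{∞} u^4·e^(-2·u) du.
An antiderivative of u^4·e^(-2·u) is -(u^4/2 + u^3 + 3·u^2/2 + 3·u/2 + 3/4)·e^(-2·u); evaluating from 0 to 1.1 gives ≈ 0.054372, while the full integral is 3/4.
The region integral divided by the full integral gives P = 0.07250.

P ≈ 0.0725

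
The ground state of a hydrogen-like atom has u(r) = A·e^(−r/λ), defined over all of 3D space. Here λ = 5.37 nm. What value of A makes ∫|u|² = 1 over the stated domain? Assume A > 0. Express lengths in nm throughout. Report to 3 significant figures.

A ≈ 0.0453 nm^(-3/2)

Normalization requires ∫|u|² 4πr² dr = 1, integrated from 0 to ∞.
With ∫₀^∞ r^2 e^(−αr) dr = 2!/α^3, the integral (without the A² prefactor) comes out to π·λ^3.
Hence A² = 1/[π·λ^3].
With λ = 5.37: A² = 0.002056 and A = 0.04534.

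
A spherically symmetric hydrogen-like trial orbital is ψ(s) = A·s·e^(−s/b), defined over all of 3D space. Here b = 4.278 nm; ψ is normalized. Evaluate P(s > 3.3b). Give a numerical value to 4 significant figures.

With dV = 4πs²ds, the probability is ∫|ψ|² dV over s > 3.3b.
A² is fixed by ∫₀^∞ 4πs²|ψ|² ds = 1, i.e. A² = (3·π·b^5)^(−1).
Substituting u = s/b, A², 4π and the length scale all cancel in the ratio: P = ∫_{3.3}^{∞} u^4·e^(-2·u) du / ∫_{0}^{∞} u^4·e^(-2·u) du.
Using ∫ u^4·e^(-2·u) du = -(u^4/2 + u^3 + 3·u^2/2 + 3·u/2 + 3/4)·e^(-2·u), the numerator is ≈ 0.159528 and the denominator is 3/4.
The region integral divided by the full integral gives P = 0.21270.

P ≈ 0.2127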